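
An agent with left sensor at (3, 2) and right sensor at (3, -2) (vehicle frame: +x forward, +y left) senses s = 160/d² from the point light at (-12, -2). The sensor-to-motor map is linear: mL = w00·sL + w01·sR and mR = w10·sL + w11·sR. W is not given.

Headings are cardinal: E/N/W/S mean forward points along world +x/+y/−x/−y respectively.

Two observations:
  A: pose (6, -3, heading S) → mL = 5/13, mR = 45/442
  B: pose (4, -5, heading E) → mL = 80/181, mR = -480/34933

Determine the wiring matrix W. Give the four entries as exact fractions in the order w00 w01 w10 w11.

1 0 -1/2 1/2

obs A: pose=(6,-3,S) → sL=5/13, sR=10/17, mL=5/13, mR=45/442
obs B: pose=(4,-5,E) → sL=80/181, sR=80/193, mL=80/181, mR=-480/34933
sensor matrix S = [[5/13, 10/17], [80/181, 80/193]]; det S = -776400/7720193
solve [mL_A; mL_B] = S·[w00; w01] and [mR_A; mR_B] = S·[w10; w11]:
  w00 = 1, w01 = 0, w10 = -1/2, w11 = 1/2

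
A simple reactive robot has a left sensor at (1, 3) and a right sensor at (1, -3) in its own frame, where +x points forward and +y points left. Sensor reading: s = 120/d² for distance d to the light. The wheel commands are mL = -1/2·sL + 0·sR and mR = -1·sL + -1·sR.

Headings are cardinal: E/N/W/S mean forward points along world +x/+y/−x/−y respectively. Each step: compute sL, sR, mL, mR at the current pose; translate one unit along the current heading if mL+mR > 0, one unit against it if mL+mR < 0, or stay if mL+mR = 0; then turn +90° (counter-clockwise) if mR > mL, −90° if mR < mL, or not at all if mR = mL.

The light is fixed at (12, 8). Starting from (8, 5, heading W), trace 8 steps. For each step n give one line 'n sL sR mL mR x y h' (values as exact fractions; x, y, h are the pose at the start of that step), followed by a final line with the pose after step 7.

n=0: pose=(8,5,W); sL=120/61, sR=24/5; mL=-60/61, mR=-2064/305; mL+mR=-2364/305 → advance -1; mR−mL=-1764/305 → turn -1·90°
n=1: pose=(9,5,N); sL=3, sR=30; mL=-3/2, mR=-33; mL+mR=-69/2 → advance -1; mR−mL=-63/2 → turn -1·90°
n=2: pose=(9,4,E); sL=24, sR=120/53; mL=-12, mR=-1392/53; mL+mR=-2028/53 → advance -1; mR−mL=-756/53 → turn -1·90°
n=3: pose=(8,4,S); sL=60/13, sR=60/37; mL=-30/13, mR=-3000/481; mL+mR=-4110/481 → advance -1; mR−mL=-1890/481 → turn -1·90°
n=4: pose=(8,5,W); sL=120/61, sR=24/5; mL=-60/61, mR=-2064/305; mL+mR=-2364/305 → advance -1; mR−mL=-1764/305 → turn -1·90°
n=5: pose=(9,5,N); sL=3, sR=30; mL=-3/2, mR=-33; mL+mR=-69/2 → advance -1; mR−mL=-63/2 → turn -1·90°
n=6: pose=(9,4,E); sL=24, sR=120/53; mL=-12, mR=-1392/53; mL+mR=-2028/53 → advance -1; mR−mL=-756/53 → turn -1·90°
n=7: pose=(8,4,S); sL=60/13, sR=60/37; mL=-30/13, mR=-3000/481; mL+mR=-4110/481 → advance -1; mR−mL=-1890/481 → turn -1·90°

0 120/61 24/5 -60/61 -2064/305 8 5 W
1 3 30 -3/2 -33 9 5 N
2 24 120/53 -12 -1392/53 9 4 E
3 60/13 60/37 -30/13 -3000/481 8 4 S
4 120/61 24/5 -60/61 -2064/305 8 5 W
5 3 30 -3/2 -33 9 5 N
6 24 120/53 -12 -1392/53 9 4 E
7 60/13 60/37 -30/13 -3000/481 8 4 S
final 8 5 W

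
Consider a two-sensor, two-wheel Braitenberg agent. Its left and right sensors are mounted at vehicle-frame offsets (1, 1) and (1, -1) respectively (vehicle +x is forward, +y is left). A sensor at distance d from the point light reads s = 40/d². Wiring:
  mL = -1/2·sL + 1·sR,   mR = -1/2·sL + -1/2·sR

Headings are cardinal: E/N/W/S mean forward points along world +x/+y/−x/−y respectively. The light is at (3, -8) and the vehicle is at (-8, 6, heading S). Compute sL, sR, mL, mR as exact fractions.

40/269 40/313 4500/84197 -11640/84197

left sensor world pos  = (-7, 5); dL² = 269
right sensor world pos = (-9, 5); dR² = 313
sL = 40/269 = 40/269
sR = 40/313 = 40/313
mL = -1/2·sL + 1·sR = 4500/84197
mR = -1/2·sL + -1/2·sR = -11640/84197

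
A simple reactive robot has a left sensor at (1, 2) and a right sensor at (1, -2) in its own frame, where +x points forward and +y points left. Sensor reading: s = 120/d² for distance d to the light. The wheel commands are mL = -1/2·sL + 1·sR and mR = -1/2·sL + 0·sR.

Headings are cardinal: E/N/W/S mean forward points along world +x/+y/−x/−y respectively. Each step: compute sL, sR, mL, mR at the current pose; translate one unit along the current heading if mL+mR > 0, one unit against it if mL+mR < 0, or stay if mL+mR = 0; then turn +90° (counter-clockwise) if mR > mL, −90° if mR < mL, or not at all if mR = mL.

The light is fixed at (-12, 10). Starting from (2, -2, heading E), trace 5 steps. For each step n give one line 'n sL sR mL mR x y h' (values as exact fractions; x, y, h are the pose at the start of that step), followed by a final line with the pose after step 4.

0 24/65 120/421 2748/27365 -12/65 2 -2 E
1 60/197 12/29 1494/5713 -30/197 1 -2 S
2 40/123 24/53 1892/6519 -20/123 1 -3 W
3 30/61 6/17 111/1037 -15/61 0 -3 N
4 120/313 24/85 2412/26605 -60/313 0 -4 E
final -1 -4 S

n=0: pose=(2,-2,E); sL=24/65, sR=120/421; mL=2748/27365, mR=-12/65; mL+mR=-2304/27365 → advance -1; mR−mL=-120/421 → turn -1·90°
n=1: pose=(1,-2,S); sL=60/197, sR=12/29; mL=1494/5713, mR=-30/197; mL+mR=624/5713 → advance +1; mR−mL=-12/29 → turn -1·90°
n=2: pose=(1,-3,W); sL=40/123, sR=24/53; mL=1892/6519, mR=-20/123; mL+mR=832/6519 → advance +1; mR−mL=-24/53 → turn -1·90°
n=3: pose=(0,-3,N); sL=30/61, sR=6/17; mL=111/1037, mR=-15/61; mL+mR=-144/1037 → advance -1; mR−mL=-6/17 → turn -1·90°
n=4: pose=(0,-4,E); sL=120/313, sR=24/85; mL=2412/26605, mR=-60/313; mL+mR=-2688/26605 → advance -1; mR−mL=-24/85 → turn -1·90°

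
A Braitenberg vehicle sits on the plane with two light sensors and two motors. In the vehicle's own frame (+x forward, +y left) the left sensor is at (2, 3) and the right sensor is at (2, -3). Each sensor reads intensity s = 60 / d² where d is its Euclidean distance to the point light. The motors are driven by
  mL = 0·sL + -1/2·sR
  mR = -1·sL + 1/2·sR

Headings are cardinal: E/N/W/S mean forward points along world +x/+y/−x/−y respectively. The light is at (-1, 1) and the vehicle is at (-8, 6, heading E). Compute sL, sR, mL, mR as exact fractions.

60/89 60/29 -30/29 930/2581

left sensor world pos  = (-6, 9); dL² = 89
right sensor world pos = (-6, 3); dR² = 29
sL = 60/89 = 60/89
sR = 60/29 = 60/29
mL = 0·sL + -1/2·sR = -30/29
mR = -1·sL + 1/2·sR = 930/2581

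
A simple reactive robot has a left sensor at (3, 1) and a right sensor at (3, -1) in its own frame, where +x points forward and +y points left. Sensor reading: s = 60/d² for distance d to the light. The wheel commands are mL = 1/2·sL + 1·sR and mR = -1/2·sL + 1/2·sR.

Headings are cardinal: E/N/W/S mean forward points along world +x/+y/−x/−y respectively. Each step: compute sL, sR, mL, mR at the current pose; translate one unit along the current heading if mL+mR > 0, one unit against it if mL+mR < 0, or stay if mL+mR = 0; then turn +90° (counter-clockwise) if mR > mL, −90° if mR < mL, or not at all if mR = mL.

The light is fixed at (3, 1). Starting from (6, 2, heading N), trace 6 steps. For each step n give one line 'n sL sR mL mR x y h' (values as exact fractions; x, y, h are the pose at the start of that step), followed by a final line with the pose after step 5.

0 3 15/8 27/8 -9/16 6 2 N
1 4/3 60/37 254/111 16/111 6 3 E
2 30/13 6 93/13 24/13 7 3 S
3 60 12 42 -24 7 2 W
4 3 15/8 27/8 -9/16 6 2 N
5 4/3 60/37 254/111 16/111 6 3 E
final 7 3 S

n=0: pose=(6,2,N); sL=3, sR=15/8; mL=27/8, mR=-9/16; mL+mR=45/16 → advance +1; mR−mL=-63/16 → turn -1·90°
n=1: pose=(6,3,E); sL=4/3, sR=60/37; mL=254/111, mR=16/111; mL+mR=90/37 → advance +1; mR−mL=-238/111 → turn -1·90°
n=2: pose=(7,3,S); sL=30/13, sR=6; mL=93/13, mR=24/13; mL+mR=9 → advance +1; mR−mL=-69/13 → turn -1·90°
n=3: pose=(7,2,W); sL=60, sR=12; mL=42, mR=-24; mL+mR=18 → advance +1; mR−mL=-66 → turn -1·90°
n=4: pose=(6,2,N); sL=3, sR=15/8; mL=27/8, mR=-9/16; mL+mR=45/16 → advance +1; mR−mL=-63/16 → turn -1·90°
n=5: pose=(6,3,E); sL=4/3, sR=60/37; mL=254/111, mR=16/111; mL+mR=90/37 → advance +1; mR−mL=-238/111 → turn -1·90°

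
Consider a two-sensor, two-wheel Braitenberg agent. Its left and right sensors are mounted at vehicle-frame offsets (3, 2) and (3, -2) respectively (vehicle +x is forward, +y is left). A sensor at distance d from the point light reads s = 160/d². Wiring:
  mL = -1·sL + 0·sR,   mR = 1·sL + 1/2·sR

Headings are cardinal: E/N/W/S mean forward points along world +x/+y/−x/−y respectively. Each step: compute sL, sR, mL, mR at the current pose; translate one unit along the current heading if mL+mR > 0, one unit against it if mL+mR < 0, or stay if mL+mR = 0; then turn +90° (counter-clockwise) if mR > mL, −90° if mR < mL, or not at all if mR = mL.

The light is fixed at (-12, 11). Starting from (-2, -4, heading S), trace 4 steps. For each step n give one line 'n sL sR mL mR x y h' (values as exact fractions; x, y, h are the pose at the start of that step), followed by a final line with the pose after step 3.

0 40/117 40/97 -40/117 6220/11349 -2 -4 S
1 32/73 160/493 -32/73 21616/35989 -2 -5 E
2 16/25 80/169 -16/25 3704/4225 -1 -5 N
3 160/353 160/233 -160/353 65520/82249 -1 -4 W
final -2 -4 S

n=0: pose=(-2,-4,S); sL=40/117, sR=40/97; mL=-40/117, mR=6220/11349; mL+mR=20/97 → advance +1; mR−mL=10100/11349 → turn +1·90°
n=1: pose=(-2,-5,E); sL=32/73, sR=160/493; mL=-32/73, mR=21616/35989; mL+mR=80/493 → advance +1; mR−mL=37392/35989 → turn +1·90°
n=2: pose=(-1,-5,N); sL=16/25, sR=80/169; mL=-16/25, mR=3704/4225; mL+mR=40/169 → advance +1; mR−mL=6408/4225 → turn +1·90°
n=3: pose=(-1,-4,W); sL=160/353, sR=160/233; mL=-160/353, mR=65520/82249; mL+mR=80/233 → advance +1; mR−mL=102800/82249 → turn +1·90°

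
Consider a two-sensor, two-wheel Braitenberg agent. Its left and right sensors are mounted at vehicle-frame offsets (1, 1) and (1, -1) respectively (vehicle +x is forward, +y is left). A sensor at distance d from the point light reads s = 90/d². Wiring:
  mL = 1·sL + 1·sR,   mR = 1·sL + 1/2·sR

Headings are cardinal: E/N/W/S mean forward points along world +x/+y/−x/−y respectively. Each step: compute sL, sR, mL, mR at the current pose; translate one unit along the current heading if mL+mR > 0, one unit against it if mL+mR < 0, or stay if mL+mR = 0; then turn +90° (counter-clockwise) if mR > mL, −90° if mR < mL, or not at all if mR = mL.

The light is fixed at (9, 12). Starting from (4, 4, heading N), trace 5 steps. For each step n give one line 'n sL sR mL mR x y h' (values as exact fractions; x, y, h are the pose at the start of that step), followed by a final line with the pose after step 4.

0 18/17 18/13 540/221 387/221 4 4 N
1 45/26 9/8 297/104 477/208 4 5 E
2 90/73 90/89 14580/6497 11295/6497 5 5 S
3 45/53 45/37 4050/1961 5715/3922 5 4 W
4 18/17 18/13 540/221 387/221 4 4 N
final 4 5 E

n=0: pose=(4,4,N); sL=18/17, sR=18/13; mL=540/221, mR=387/221; mL+mR=927/221 → advance +1; mR−mL=-9/13 → turn -1·90°
n=1: pose=(4,5,E); sL=45/26, sR=9/8; mL=297/104, mR=477/208; mL+mR=1071/208 → advance +1; mR−mL=-9/16 → turn -1·90°
n=2: pose=(5,5,S); sL=90/73, sR=90/89; mL=14580/6497, mR=11295/6497; mL+mR=25875/6497 → advance +1; mR−mL=-45/89 → turn -1·90°
n=3: pose=(5,4,W); sL=45/53, sR=45/37; mL=4050/1961, mR=5715/3922; mL+mR=13815/3922 → advance +1; mR−mL=-45/74 → turn -1·90°
n=4: pose=(4,4,N); sL=18/17, sR=18/13; mL=540/221, mR=387/221; mL+mR=927/221 → advance +1; mR−mL=-9/13 → turn -1·90°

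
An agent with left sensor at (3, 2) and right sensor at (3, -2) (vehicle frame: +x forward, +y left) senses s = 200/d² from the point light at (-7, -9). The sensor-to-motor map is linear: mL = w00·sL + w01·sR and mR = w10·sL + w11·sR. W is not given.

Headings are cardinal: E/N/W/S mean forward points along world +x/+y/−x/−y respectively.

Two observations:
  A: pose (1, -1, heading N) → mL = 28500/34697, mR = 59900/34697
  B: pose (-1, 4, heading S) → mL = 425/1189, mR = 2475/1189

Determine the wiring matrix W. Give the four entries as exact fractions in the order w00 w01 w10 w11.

1 -1/2 1 1/2

obs A: pose=(1,-1,N) → sL=200/157, sR=200/221, mL=28500/34697, mR=59900/34697
obs B: pose=(-1,4,S) → sL=50/41, sR=50/29, mL=425/1189, mR=2475/1189
sensor matrix S = [[200/157, 200/221], [50/41, 50/29]]; det S = 45080000/41254733
solve [mL_A; mL_B] = S·[w00; w01] and [mR_A; mR_B] = S·[w10; w11]:
  w00 = 1, w01 = -1/2, w10 = 1, w11 = 1/2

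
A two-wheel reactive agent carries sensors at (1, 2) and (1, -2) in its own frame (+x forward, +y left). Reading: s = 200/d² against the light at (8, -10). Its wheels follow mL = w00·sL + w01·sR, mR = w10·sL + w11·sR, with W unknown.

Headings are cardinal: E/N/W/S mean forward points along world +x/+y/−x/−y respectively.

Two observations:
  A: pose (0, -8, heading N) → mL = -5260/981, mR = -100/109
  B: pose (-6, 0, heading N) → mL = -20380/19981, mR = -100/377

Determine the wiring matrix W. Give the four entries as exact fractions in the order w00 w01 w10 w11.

obs A: pose=(0,-8,N) → sL=200/109, sR=40/9, mL=-5260/981, mR=-100/109
obs B: pose=(-6,0,N) → sL=200/377, sR=40/53, mL=-20380/19981, mR=-100/377
sensor matrix S = [[200/109, 40/9], [200/377, 40/53]]; det S = -19072000/19601361
solve [mL_A; mL_B] = S·[w00; w01] and [mR_A; mR_B] = S·[w10; w11]:
  w00 = -1/2, w01 = -1, w10 = -1/2, w11 = 0

-1/2 -1 -1/2 0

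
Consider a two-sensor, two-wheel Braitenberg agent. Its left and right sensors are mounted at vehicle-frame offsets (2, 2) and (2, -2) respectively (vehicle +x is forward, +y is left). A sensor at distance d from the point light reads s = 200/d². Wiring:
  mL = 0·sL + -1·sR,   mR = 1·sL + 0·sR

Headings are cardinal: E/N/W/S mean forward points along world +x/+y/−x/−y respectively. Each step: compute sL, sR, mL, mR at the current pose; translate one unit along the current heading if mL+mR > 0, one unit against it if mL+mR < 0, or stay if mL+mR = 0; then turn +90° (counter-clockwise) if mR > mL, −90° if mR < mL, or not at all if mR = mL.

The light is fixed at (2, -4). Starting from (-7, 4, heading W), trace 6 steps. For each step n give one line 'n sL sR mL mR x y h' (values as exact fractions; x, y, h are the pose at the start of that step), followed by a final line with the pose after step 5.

n=0: pose=(-7,4,W); sL=200/157, sR=200/221; mL=-200/221, mR=200/157; mL+mR=12800/34697 → advance +1; mR−mL=75600/34697 → turn +1·90°
n=1: pose=(-8,4,S); sL=2, sR=10/9; mL=-10/9, mR=2; mL+mR=8/9 → advance +1; mR−mL=28/9 → turn +1·90°
n=2: pose=(-8,3,E); sL=40/29, sR=200/89; mL=-200/89, mR=40/29; mL+mR=-2240/2581 → advance -1; mR−mL=9360/2581 → turn +1·90°
n=3: pose=(-9,3,N); sL=4/5, sR=100/81; mL=-100/81, mR=4/5; mL+mR=-176/405 → advance -1; mR−mL=824/405 → turn +1·90°
n=4: pose=(-9,2,W); sL=40/37, sR=200/233; mL=-200/233, mR=40/37; mL+mR=1920/8621 → advance +1; mR−mL=16720/8621 → turn +1·90°
n=5: pose=(-10,2,S); sL=50/29, sR=50/53; mL=-50/53, mR=50/29; mL+mR=1200/1537 → advance +1; mR−mL=4100/1537 → turn +1·90°

0 200/157 200/221 -200/221 200/157 -7 4 W
1 2 10/9 -10/9 2 -8 4 S
2 40/29 200/89 -200/89 40/29 -8 3 E
3 4/5 100/81 -100/81 4/5 -9 3 N
4 40/37 200/233 -200/233 40/37 -9 2 W
5 50/29 50/53 -50/53 50/29 -10 2 S
final -10 1 E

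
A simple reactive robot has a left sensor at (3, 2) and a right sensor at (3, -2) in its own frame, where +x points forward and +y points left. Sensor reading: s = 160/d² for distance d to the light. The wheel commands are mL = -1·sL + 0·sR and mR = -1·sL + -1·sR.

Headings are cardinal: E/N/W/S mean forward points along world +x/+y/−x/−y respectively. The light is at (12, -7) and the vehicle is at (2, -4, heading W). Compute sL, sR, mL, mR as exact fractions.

16/17 80/97 -16/17 -2912/1649

left sensor world pos  = (-1, -6); dL² = 170
right sensor world pos = (-1, -2); dR² = 194
sL = 160/170 = 16/17
sR = 160/194 = 80/97
mL = -1·sL + 0·sR = -16/17
mR = -1·sL + -1·sR = -2912/1649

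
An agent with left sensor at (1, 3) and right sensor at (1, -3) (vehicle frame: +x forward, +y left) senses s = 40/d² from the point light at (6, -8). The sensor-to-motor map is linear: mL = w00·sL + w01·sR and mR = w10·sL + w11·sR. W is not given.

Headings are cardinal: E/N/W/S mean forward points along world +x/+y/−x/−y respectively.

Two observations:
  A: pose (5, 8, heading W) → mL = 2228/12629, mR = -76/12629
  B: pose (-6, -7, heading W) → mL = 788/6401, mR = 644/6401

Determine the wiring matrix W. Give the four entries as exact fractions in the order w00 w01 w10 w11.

obs A: pose=(5,8,W) → sL=40/173, sR=8/73, mL=2228/12629, mR=-76/12629
obs B: pose=(-6,-7,W) → sL=40/173, sR=8/37, mL=788/6401, mR=644/6401
sensor matrix S = [[40/173, 8/73], [40/173, 8/37]]; det S = 11520/467273
solve [mL_A; mL_B] = S·[w00; w01] and [mR_A; mR_B] = S·[w10; w11]:
  w00 = 1, w01 = -1/2, w10 = -1/2, w11 = 1

1 -1/2 -1/2 1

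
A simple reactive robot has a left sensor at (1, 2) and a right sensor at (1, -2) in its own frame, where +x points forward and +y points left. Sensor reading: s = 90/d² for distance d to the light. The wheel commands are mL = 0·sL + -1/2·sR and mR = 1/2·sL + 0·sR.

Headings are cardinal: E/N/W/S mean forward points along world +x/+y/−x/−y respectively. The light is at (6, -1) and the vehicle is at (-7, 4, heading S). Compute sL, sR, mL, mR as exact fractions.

90/137 90/241 -45/241 45/137

left sensor world pos  = (-5, 3); dL² = 137
right sensor world pos = (-9, 3); dR² = 241
sL = 90/137 = 90/137
sR = 90/241 = 90/241
mL = 0·sL + -1/2·sR = -45/241
mR = 1/2·sL + 0·sR = 45/137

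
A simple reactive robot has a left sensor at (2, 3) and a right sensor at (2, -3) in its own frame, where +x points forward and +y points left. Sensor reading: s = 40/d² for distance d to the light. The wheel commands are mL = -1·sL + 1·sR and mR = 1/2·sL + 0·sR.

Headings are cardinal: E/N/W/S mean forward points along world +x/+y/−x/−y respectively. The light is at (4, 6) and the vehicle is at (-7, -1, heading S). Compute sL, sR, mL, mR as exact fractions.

8/29 40/277 -1056/8033 4/29

left sensor world pos  = (-4, -3); dL² = 145
right sensor world pos = (-10, -3); dR² = 277
sL = 40/145 = 8/29
sR = 40/277 = 40/277
mL = -1·sL + 1·sR = -1056/8033
mR = 1/2·sL + 0·sR = 4/29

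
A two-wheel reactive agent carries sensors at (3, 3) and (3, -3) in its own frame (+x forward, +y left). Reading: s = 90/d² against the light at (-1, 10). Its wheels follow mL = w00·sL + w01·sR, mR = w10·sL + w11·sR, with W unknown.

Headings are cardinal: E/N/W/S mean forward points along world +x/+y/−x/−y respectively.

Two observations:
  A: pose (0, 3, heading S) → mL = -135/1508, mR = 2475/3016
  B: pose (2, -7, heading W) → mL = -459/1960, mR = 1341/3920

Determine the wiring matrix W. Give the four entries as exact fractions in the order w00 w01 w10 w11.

1 -1 1/2 1/2

obs A: pose=(0,3,S) → sL=45/58, sR=45/52, mL=-135/1508, mR=2475/3016
obs B: pose=(2,-7,W) → sL=9/40, sR=45/98, mL=-459/1960, mR=1341/3920
sensor matrix S = [[45/58, 45/52], [9/40, 45/98]]; det S = 95499/591136
solve [mL_A; mL_B] = S·[w00; w01] and [mR_A; mR_B] = S·[w10; w11]:
  w00 = 1, w01 = -1, w10 = 1/2, w11 = 1/2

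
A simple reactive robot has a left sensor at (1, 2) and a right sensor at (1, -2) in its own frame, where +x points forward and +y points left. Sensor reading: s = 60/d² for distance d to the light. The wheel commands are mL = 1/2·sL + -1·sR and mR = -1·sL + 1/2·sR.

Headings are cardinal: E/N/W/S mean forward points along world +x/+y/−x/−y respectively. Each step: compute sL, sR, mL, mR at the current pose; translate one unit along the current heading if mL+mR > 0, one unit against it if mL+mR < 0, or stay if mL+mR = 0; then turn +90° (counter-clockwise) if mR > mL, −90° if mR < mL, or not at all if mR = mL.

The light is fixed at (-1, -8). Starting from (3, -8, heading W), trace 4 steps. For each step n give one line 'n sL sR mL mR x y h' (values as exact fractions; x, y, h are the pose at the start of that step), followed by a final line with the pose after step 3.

0 60/13 60/13 -30/13 -30/13 3 -8 W
1 3 3 -3/2 -3/2 4 -8 W
2 60/29 60/29 -30/29 -30/29 5 -8 W
3 3/2 3/2 -3/4 -3/4 6 -8 W
final 7 -8 W

n=0: pose=(3,-8,W); sL=60/13, sR=60/13; mL=-30/13, mR=-30/13; mL+mR=-60/13 → advance -1; mR−mL=0 → turn +0·90°
n=1: pose=(4,-8,W); sL=3, sR=3; mL=-3/2, mR=-3/2; mL+mR=-3 → advance -1; mR−mL=0 → turn +0·90°
n=2: pose=(5,-8,W); sL=60/29, sR=60/29; mL=-30/29, mR=-30/29; mL+mR=-60/29 → advance -1; mR−mL=0 → turn +0·90°
n=3: pose=(6,-8,W); sL=3/2, sR=3/2; mL=-3/4, mR=-3/4; mL+mR=-3/2 → advance -1; mR−mL=0 → turn +0·90°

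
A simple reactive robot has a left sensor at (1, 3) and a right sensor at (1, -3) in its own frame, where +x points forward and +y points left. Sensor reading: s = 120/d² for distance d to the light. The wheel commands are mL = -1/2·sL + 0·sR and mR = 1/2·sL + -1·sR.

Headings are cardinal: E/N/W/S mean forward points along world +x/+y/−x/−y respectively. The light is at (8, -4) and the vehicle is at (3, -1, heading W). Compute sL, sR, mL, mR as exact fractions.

10/3 5/3 -5/3 0

left sensor world pos  = (2, -4); dL² = 36
right sensor world pos = (2, 2); dR² = 72
sL = 120/36 = 10/3
sR = 120/72 = 5/3
mL = -1/2·sL + 0·sR = -5/3
mR = 1/2·sL + -1·sR = 0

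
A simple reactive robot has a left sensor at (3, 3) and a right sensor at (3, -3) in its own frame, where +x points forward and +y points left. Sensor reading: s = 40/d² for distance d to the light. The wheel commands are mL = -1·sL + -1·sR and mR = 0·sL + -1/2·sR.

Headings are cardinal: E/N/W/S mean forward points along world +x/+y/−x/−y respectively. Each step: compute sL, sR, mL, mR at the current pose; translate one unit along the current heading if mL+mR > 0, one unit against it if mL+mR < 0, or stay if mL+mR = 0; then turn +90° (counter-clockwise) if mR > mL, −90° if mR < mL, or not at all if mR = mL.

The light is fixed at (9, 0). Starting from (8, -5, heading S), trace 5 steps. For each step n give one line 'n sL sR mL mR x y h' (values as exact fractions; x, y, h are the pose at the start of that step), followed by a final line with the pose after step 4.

n=0: pose=(8,-5,S); sL=10/17, sR=1/2; mL=-37/34, mR=-1/4; mL+mR=-91/68 → advance -1; mR−mL=57/68 → turn +1·90°
n=1: pose=(8,-4,E); sL=8, sR=40/53; mL=-464/53, mR=-20/53; mL+mR=-484/53 → advance -1; mR−mL=444/53 → turn +1·90°
n=2: pose=(7,-4,N); sL=20/13, sR=20; mL=-280/13, mR=-10; mL+mR=-410/13 → advance -1; mR−mL=150/13 → turn +1·90°
n=3: pose=(7,-5,W); sL=40/89, sR=40/29; mL=-4720/2581, mR=-20/29; mL+mR=-6500/2581 → advance -1; mR−mL=2940/2581 → turn +1·90°
n=4: pose=(8,-5,S); sL=10/17, sR=1/2; mL=-37/34, mR=-1/4; mL+mR=-91/68 → advance -1; mR−mL=57/68 → turn +1·90°

0 10/17 1/2 -37/34 -1/4 8 -5 S
1 8 40/53 -464/53 -20/53 8 -4 E
2 20/13 20 -280/13 -10 7 -4 N
3 40/89 40/29 -4720/2581 -20/29 7 -5 W
4 10/17 1/2 -37/34 -1/4 8 -5 S
final 8 -4 E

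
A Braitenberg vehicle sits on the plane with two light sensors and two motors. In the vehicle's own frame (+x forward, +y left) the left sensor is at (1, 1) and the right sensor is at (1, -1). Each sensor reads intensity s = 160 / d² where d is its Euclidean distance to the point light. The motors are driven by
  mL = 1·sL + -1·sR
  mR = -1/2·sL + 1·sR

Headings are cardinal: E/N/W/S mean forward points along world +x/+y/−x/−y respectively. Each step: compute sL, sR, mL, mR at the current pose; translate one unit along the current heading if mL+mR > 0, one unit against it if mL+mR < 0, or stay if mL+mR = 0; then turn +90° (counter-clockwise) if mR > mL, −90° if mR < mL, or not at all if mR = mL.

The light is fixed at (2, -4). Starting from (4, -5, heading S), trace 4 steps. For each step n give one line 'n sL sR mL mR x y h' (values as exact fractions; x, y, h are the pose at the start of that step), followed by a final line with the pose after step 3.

n=0: pose=(4,-5,S); sL=160/13, sR=32; mL=-256/13, mR=336/13; mL+mR=80/13 → advance +1; mR−mL=592/13 → turn +1·90°
n=1: pose=(4,-6,E); sL=16, sR=80/9; mL=64/9, mR=8/9; mL+mR=8 → advance +1; mR−mL=-56/9 → turn -1·90°
n=2: pose=(5,-6,S); sL=32/5, sR=160/13; mL=-384/65, mR=592/65; mL+mR=16/5 → advance +1; mR−mL=976/65 → turn +1·90°
n=3: pose=(5,-7,E); sL=8, sR=5; mL=3, mR=1; mL+mR=4 → advance +1; mR−mL=-2 → turn -1·90°

0 160/13 32 -256/13 336/13 4 -5 S
1 16 80/9 64/9 8/9 4 -6 E
2 32/5 160/13 -384/65 592/65 5 -6 S
3 8 5 3 1 5 -7 E
final 6 -7 S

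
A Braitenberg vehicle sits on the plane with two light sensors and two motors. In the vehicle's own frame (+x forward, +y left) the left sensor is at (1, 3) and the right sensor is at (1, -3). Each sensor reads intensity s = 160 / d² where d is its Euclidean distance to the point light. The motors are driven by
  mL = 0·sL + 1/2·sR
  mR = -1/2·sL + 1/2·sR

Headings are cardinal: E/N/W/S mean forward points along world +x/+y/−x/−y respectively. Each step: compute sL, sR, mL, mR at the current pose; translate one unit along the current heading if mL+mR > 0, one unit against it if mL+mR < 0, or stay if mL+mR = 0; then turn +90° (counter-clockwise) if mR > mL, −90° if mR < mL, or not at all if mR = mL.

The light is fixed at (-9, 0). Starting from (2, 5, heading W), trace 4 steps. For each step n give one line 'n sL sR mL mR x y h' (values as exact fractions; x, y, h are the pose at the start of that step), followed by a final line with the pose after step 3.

n=0: pose=(2,5,W); sL=20/13, sR=40/41; mL=20/41, mR=-150/533; mL+mR=110/533 → advance +1; mR−mL=-10/13 → turn -1·90°
n=1: pose=(1,5,N); sL=32/17, sR=32/41; mL=16/41, mR=-384/697; mL+mR=-112/697 → advance -1; mR−mL=-16/17 → turn -1·90°
n=2: pose=(1,4,E); sL=16/17, sR=80/61; mL=40/61, mR=192/1037; mL+mR=872/1037 → advance +1; mR−mL=-8/17 → turn -1·90°
n=3: pose=(2,4,S); sL=32/41, sR=160/73; mL=80/73, mR=2112/2993; mL+mR=5392/2993 → advance +1; mR−mL=-16/41 → turn -1·90°

0 20/13 40/41 20/41 -150/533 2 5 W
1 32/17 32/41 16/41 -384/697 1 5 N
2 16/17 80/61 40/61 192/1037 1 4 E
3 32/41 160/73 80/73 2112/2993 2 4 S
final 2 3 W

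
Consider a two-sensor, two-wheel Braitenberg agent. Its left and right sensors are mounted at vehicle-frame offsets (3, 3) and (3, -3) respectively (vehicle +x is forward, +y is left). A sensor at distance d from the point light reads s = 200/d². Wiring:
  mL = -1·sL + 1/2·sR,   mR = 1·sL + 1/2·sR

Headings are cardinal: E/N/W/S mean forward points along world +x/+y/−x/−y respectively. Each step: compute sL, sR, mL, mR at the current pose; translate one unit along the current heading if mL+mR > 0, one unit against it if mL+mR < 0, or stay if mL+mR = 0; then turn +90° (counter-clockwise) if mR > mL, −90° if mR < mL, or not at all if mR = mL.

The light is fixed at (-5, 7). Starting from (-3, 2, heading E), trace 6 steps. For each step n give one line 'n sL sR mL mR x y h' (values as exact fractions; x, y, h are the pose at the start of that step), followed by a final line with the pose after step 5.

0 200/29 200/89 -14900/2581 20700/2581 -3 2 E
1 50 5 -95/2 105/2 -2 2 N
2 200/49 200 4700/49 5100/49 -2 3 W
3 100/37 4 -26/37 174/37 -3 3 S
4 200/29 200/89 -14900/2581 20700/2581 -3 2 E
5 50 5 -95/2 105/2 -2 2 N
final -2 3 W

n=0: pose=(-3,2,E); sL=200/29, sR=200/89; mL=-14900/2581, mR=20700/2581; mL+mR=200/89 → advance +1; mR−mL=400/29 → turn +1·90°
n=1: pose=(-2,2,N); sL=50, sR=5; mL=-95/2, mR=105/2; mL+mR=5 → advance +1; mR−mL=100 → turn +1·90°
n=2: pose=(-2,3,W); sL=200/49, sR=200; mL=4700/49, mR=5100/49; mL+mR=200 → advance +1; mR−mL=400/49 → turn +1·90°
n=3: pose=(-3,3,S); sL=100/37, sR=4; mL=-26/37, mR=174/37; mL+mR=4 → advance +1; mR−mL=200/37 → turn +1·90°
n=4: pose=(-3,2,E); sL=200/29, sR=200/89; mL=-14900/2581, mR=20700/2581; mL+mR=200/89 → advance +1; mR−mL=400/29 → turn +1·90°
n=5: pose=(-2,2,N); sL=50, sR=5; mL=-95/2, mR=105/2; mL+mR=5 → advance +1; mR−mL=100 → turn +1·90°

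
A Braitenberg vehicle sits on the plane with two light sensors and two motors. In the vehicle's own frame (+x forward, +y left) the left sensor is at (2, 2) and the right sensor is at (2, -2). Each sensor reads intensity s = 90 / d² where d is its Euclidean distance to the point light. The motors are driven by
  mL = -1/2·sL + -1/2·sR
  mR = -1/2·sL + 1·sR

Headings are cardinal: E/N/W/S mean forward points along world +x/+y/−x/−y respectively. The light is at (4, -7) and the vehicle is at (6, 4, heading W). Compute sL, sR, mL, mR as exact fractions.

10/9 90/169 -1250/1521 -35/1521

left sensor world pos  = (4, 2); dL² = 81
right sensor world pos = (4, 6); dR² = 169
sL = 90/81 = 10/9
sR = 90/169 = 90/169
mL = -1/2·sL + -1/2·sR = -1250/1521
mR = -1/2·sL + 1·sR = -35/1521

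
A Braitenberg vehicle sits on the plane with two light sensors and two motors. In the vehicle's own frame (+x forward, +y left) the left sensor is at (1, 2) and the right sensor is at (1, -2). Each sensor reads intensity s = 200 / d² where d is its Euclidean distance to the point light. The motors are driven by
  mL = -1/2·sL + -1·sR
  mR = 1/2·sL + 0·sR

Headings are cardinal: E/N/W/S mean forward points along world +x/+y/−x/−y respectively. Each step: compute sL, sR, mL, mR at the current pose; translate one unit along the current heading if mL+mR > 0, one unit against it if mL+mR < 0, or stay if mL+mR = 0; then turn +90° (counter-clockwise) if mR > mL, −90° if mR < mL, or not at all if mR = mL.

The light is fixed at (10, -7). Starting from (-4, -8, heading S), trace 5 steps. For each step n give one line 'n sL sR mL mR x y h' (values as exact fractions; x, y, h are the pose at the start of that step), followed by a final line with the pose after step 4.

0 50/37 10/13 -695/481 25/37 -4 -8 S
1 200/173 200/173 -300/173 100/173 -4 -7 E
2 20/29 20/17 -750/493 10/29 -5 -7 N
3 40/53 200/257 -15740/13621 20/53 -5 -8 W
4 50/37 10/13 -695/481 25/37 -4 -8 S
final -4 -7 E

n=0: pose=(-4,-8,S); sL=50/37, sR=10/13; mL=-695/481, mR=25/37; mL+mR=-10/13 → advance -1; mR−mL=1020/481 → turn +1·90°
n=1: pose=(-4,-7,E); sL=200/173, sR=200/173; mL=-300/173, mR=100/173; mL+mR=-200/173 → advance -1; mR−mL=400/173 → turn +1·90°
n=2: pose=(-5,-7,N); sL=20/29, sR=20/17; mL=-750/493, mR=10/29; mL+mR=-20/17 → advance -1; mR−mL=920/493 → turn +1·90°
n=3: pose=(-5,-8,W); sL=40/53, sR=200/257; mL=-15740/13621, mR=20/53; mL+mR=-200/257 → advance -1; mR−mL=20880/13621 → turn +1·90°
n=4: pose=(-4,-8,S); sL=50/37, sR=10/13; mL=-695/481, mR=25/37; mL+mR=-10/13 → advance -1; mR−mL=1020/481 → turn +1·90°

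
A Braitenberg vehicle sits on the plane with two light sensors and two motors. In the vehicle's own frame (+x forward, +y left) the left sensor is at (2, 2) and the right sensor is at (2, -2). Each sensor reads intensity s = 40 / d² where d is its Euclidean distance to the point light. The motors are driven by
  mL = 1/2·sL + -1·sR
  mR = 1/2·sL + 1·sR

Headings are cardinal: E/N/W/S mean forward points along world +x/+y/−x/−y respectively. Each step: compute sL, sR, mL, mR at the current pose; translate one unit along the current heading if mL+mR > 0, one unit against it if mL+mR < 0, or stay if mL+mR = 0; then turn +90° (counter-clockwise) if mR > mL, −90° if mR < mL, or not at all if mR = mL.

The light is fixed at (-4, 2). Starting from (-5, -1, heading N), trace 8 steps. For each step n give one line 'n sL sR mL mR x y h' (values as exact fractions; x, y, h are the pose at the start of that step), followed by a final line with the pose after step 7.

n=0: pose=(-5,-1,N); sL=4, sR=20; mL=-18, mR=22; mL+mR=4 → advance +1; mR−mL=40 → turn +1·90°
n=1: pose=(-5,0,W); sL=8/5, sR=40/9; mL=-164/45, mR=236/45; mL+mR=8/5 → advance +1; mR−mL=80/9 → turn +1·90°
n=2: pose=(-6,0,S); sL=5/2, sR=5/4; mL=0, mR=5/2; mL+mR=5/2 → advance +1; mR−mL=5/2 → turn +1·90°
n=3: pose=(-6,-1,E); sL=40, sR=8/5; mL=92/5, mR=108/5; mL+mR=40 → advance +1; mR−mL=16/5 → turn +1·90°
n=4: pose=(-5,-1,N); sL=4, sR=20; mL=-18, mR=22; mL+mR=4 → advance +1; mR−mL=40 → turn +1·90°
n=5: pose=(-5,0,W); sL=8/5, sR=40/9; mL=-164/45, mR=236/45; mL+mR=8/5 → advance +1; mR−mL=80/9 → turn +1·90°
n=6: pose=(-6,0,S); sL=5/2, sR=5/4; mL=0, mR=5/2; mL+mR=5/2 → advance +1; mR−mL=5/2 → turn +1·90°
n=7: pose=(-6,-1,E); sL=40, sR=8/5; mL=92/5, mR=108/5; mL+mR=40 → advance +1; mR−mL=16/5 → turn +1·90°

0 4 20 -18 22 -5 -1 N
1 8/5 40/9 -164/45 236/45 -5 0 W
2 5/2 5/4 0 5/2 -6 0 S
3 40 8/5 92/5 108/5 -6 -1 E
4 4 20 -18 22 -5 -1 N
5 8/5 40/9 -164/45 236/45 -5 0 W
6 5/2 5/4 0 5/2 -6 0 S
7 40 8/5 92/5 108/5 -6 -1 E
final -5 -1 N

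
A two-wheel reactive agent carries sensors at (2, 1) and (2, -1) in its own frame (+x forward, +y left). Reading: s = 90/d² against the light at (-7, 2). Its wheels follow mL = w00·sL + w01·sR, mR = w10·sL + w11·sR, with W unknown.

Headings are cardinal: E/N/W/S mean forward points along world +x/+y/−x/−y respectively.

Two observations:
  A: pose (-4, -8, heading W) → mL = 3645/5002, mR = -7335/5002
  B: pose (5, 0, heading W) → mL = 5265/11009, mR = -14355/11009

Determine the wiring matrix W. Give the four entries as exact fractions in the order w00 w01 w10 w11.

-1/2 1 -1/2 -1

obs A: pose=(-4,-8,W) → sL=45/61, sR=45/41, mL=3645/5002, mR=-7335/5002
obs B: pose=(5,0,W) → sL=90/109, sR=90/101, mL=5265/11009, mR=-14355/11009
sensor matrix S = [[45/61, 45/41], [90/109, 90/101]]; det S = -6852600/27533509
solve [mL_A; mL_B] = S·[w00; w01] and [mR_A; mR_B] = S·[w10; w11]:
  w00 = -1/2, w01 = 1, w10 = -1/2, w11 = -1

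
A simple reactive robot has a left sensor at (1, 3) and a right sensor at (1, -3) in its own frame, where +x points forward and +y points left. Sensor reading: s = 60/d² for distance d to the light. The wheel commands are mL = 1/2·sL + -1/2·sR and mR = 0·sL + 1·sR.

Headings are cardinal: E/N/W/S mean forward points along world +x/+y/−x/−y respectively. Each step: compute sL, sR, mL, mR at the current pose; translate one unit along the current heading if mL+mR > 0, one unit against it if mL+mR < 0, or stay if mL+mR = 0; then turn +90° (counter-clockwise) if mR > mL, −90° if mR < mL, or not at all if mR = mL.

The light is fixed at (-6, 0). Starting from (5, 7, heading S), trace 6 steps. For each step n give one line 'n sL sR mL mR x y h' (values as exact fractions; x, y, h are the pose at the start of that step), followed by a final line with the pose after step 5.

n=0: pose=(5,7,S); sL=15/58, sR=3/5; mL=-99/580, mR=3/5; mL+mR=249/580 → advance +1; mR−mL=447/580 → turn +1·90°
n=1: pose=(5,6,E); sL=4/15, sR=20/51; mL=-16/255, mR=20/51; mL+mR=28/85 → advance +1; mR−mL=116/255 → turn +1·90°
n=2: pose=(6,6,N); sL=6/13, sR=30/137; mL=216/1781, mR=30/137; mL+mR=606/1781 → advance +1; mR−mL=174/1781 → turn +1·90°
n=3: pose=(6,7,W); sL=60/137, sR=60/221; mL=2520/30277, mR=60/221; mL+mR=10740/30277 → advance +1; mR−mL=5700/30277 → turn +1·90°
n=4: pose=(5,7,S); sL=15/58, sR=3/5; mL=-99/580, mR=3/5; mL+mR=249/580 → advance +1; mR−mL=447/580 → turn +1·90°
n=5: pose=(5,6,E); sL=4/15, sR=20/51; mL=-16/255, mR=20/51; mL+mR=28/85 → advance +1; mR−mL=116/255 → turn +1·90°

0 15/58 3/5 -99/580 3/5 5 7 S
1 4/15 20/51 -16/255 20/51 5 6 E
2 6/13 30/137 216/1781 30/137 6 6 N
3 60/137 60/221 2520/30277 60/221 6 7 W
4 15/58 3/5 -99/580 3/5 5 7 S
5 4/15 20/51 -16/255 20/51 5 6 E
final 6 6 N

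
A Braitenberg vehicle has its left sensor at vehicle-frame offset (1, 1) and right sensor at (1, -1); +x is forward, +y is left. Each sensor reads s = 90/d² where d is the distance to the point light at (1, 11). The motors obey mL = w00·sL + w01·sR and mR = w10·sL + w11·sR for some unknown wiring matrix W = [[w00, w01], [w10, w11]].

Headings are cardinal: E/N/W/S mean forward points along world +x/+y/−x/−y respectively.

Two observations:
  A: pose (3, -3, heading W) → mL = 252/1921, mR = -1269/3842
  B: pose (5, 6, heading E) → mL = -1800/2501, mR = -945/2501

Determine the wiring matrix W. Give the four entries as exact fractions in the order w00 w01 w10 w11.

obs A: pose=(3,-3,W) → sL=45/113, sR=9/17, mL=252/1921, mR=-1269/3842
obs B: pose=(5,6,E) → sL=90/41, sR=90/61, mL=-1800/2501, mR=-945/2501
sensor matrix S = [[45/113, 9/17], [90/41, 90/61]]; det S = -2760480/4804421
solve [mL_A; mL_B] = S·[w00; w01] and [mR_A; mR_B] = S·[w10; w11]:
  w00 = -1, w01 = 1, w10 = 1/2, w11 = -1

-1 1 1/2 -1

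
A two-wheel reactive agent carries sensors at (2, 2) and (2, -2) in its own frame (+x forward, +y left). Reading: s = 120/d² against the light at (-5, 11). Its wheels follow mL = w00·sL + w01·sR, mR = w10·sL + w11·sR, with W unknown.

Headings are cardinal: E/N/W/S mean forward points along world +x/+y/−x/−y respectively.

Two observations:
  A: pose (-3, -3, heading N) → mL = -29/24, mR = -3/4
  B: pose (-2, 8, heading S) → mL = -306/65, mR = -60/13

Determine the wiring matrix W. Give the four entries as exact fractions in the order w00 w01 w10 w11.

-1 -1/2 0 -1

obs A: pose=(-3,-3,N) → sL=5/6, sR=3/4, mL=-29/24, mR=-3/4
obs B: pose=(-2,8,S) → sL=12/5, sR=60/13, mL=-306/65, mR=-60/13
sensor matrix S = [[5/6, 3/4], [12/5, 60/13]]; det S = 133/65
solve [mL_A; mL_B] = S·[w00; w01] and [mR_A; mR_B] = S·[w10; w11]:
  w00 = -1, w01 = -1/2, w10 = 0, w11 = -1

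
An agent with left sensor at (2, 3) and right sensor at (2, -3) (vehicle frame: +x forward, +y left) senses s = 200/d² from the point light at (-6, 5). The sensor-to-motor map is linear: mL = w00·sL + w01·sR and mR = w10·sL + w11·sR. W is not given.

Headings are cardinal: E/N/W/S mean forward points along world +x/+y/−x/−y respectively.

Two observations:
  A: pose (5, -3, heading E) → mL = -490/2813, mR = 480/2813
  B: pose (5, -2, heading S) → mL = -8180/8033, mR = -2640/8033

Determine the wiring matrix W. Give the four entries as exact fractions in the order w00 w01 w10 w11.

obs A: pose=(5,-3,E) → sL=100/97, sR=20/29, mL=-490/2813, mR=480/2813
obs B: pose=(5,-2,S) → sL=200/277, sR=40/29, mL=-8180/8033, mR=-2640/8033
sensor matrix S = [[100/97, 20/29], [200/277, 40/29]]; det S = 720000/779201
solve [mL_A; mL_B] = S·[w00; w01] and [mR_A; mR_B] = S·[w10; w11]:
  w00 = 1/2, w01 = -1, w10 = 1/2, w11 = -1/2

1/2 -1 1/2 -1/2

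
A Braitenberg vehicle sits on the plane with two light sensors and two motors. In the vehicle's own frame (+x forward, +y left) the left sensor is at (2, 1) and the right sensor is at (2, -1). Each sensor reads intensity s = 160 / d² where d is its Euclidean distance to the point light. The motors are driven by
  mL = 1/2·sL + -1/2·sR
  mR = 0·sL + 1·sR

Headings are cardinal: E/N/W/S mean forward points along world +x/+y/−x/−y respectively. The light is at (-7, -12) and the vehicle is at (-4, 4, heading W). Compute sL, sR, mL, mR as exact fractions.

left sensor world pos  = (-6, 3); dL² = 226
right sensor world pos = (-6, 5); dR² = 290
sL = 160/226 = 80/113
sR = 160/290 = 16/29
mL = 1/2·sL + -1/2·sR = 256/3277
mR = 0·sL + 1·sR = 16/29

80/113 16/29 256/3277 16/29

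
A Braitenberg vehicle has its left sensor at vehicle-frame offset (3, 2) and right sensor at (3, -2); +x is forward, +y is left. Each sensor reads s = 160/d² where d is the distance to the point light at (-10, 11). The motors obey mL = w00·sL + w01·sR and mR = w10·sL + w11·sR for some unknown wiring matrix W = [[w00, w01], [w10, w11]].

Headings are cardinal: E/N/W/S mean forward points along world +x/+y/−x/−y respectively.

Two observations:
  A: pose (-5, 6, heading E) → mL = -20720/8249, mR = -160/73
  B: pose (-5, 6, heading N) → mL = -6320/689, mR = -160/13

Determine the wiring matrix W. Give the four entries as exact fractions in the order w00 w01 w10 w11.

obs A: pose=(-5,6,E) → sL=160/73, sR=160/113, mL=-20720/8249, mR=-160/73
obs B: pose=(-5,6,N) → sL=160/13, sR=160/53, mL=-6320/689, mR=-160/13
sensor matrix S = [[160/73, 160/113], [160/13, 160/53]]; det S = -61440000/5683561
solve [mL_A; mL_B] = S·[w00; w01] and [mR_A; mR_B] = S·[w10; w11]:
  w00 = -1/2, w01 = -1, w10 = -1, w11 = 0

-1/2 -1 -1 0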